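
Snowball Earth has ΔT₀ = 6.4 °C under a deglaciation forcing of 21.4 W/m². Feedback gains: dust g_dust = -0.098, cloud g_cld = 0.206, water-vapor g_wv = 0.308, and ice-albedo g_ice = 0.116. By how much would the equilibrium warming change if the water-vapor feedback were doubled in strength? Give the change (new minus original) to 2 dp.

Original: g = 0.532, ΔT = 6.4/(1−0.532) = 13.6752 °C.
With doubled water-vapor: g' = 0.84, ΔT' = 6.4/(1−0.84) = 40.0000 °C.
Change = 40.0000 − 13.6752 = 26.32 °C.

26.32 °C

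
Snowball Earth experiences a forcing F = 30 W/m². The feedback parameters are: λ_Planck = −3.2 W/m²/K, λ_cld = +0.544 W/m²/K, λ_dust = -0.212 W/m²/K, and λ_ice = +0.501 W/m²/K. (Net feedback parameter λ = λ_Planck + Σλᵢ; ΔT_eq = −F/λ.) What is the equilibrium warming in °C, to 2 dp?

12.67 °C

Net feedback parameter λ = (−3.2) + (+0.544) + (-0.212) + (+0.501) = -2.367 W/m²/K.
ΔT = −F/λ = −30/(-2.367) = 12.67 °C.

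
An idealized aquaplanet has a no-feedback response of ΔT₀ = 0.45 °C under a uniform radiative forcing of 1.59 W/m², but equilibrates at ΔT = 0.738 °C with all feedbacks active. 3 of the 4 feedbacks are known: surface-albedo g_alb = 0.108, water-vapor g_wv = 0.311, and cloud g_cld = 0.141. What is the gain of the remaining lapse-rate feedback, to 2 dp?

Amplification A = ΔT/ΔT₀ = 0.738/0.45 = 1.64.
Total gain g = 1 − 1/A = 1 − 1/1.64 = 0.3902.
Known gains sum to 0.108 + 0.311 + 0.141 = 0.56.
g_lr = 0.3902 − 0.56 = -0.17.

-0.17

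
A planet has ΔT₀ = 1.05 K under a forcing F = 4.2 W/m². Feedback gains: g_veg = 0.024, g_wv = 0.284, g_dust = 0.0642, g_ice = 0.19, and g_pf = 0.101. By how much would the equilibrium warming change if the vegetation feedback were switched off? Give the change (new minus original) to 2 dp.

-0.21 K

Original: g = 0.6632, ΔT = 1.05/(1−0.6632) = 3.1176 K.
Without vegetation: g' = 0.6392, ΔT' = 1.05/(1−0.6392) = 2.9102 K.
Change = 2.9102 − 3.1176 = -0.21 K.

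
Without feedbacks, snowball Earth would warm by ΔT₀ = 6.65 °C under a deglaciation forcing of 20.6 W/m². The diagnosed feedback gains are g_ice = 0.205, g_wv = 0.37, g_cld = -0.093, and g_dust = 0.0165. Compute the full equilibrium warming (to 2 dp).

Total gain g = 0.205 + 0.37 − 0.093 + 0.0165 = 0.4985.
Amplification A = 1/(1 − 0.4985) = 1.994.
ΔT = 6.65 × 1.994 = 13.26 °C.

13.26 °C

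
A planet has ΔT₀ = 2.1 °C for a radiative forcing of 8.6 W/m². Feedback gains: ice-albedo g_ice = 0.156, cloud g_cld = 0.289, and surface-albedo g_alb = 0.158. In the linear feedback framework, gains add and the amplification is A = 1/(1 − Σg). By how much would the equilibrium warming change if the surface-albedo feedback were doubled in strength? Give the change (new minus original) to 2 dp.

Original: g = 0.603, ΔT = 2.1/(1−0.603) = 5.2897 °C.
With doubled surface-albedo: g' = 0.761, ΔT' = 2.1/(1−0.761) = 8.7866 °C.
Change = 8.7866 − 5.2897 = 3.50 °C.

3.50 °C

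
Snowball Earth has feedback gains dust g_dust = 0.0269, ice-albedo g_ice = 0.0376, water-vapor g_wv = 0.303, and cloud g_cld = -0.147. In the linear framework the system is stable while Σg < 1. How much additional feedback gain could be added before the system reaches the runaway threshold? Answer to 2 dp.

Current total gain = 0.0269 + 0.0376 + 0.303 − 0.147 = 0.2205.
Margin to runaway = 1 − 0.2205 = 0.78.

0.78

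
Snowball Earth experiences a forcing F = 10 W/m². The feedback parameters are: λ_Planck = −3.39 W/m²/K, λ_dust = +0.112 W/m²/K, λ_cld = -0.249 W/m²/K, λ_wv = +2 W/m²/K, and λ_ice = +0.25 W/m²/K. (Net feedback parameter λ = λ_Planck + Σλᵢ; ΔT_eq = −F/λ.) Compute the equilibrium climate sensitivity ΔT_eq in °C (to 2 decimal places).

7.83 °C

Net feedback parameter λ = (−3.39) + (+0.112) + (-0.249) + (+2) + (+0.25) = -1.277 W/m²/K.
ΔT = −F/λ = −10/(-1.277) = 7.83 °C.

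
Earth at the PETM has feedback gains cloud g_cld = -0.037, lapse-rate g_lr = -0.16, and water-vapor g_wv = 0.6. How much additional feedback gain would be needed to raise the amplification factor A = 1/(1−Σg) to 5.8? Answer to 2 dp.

0.42

Current total gain = 0.403.
Target gain for A = 5.8: g* = 1 − 1/5.8 = 0.8276.
Additional gain needed = 0.8276 − 0.403 = 0.42.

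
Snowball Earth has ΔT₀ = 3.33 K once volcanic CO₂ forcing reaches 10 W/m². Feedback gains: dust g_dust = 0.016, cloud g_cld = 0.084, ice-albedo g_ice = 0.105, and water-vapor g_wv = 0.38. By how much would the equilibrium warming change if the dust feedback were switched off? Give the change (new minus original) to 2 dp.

Original: g = 0.585, ΔT = 3.33/(1−0.585) = 8.0241 K.
Without dust: g' = 0.569, ΔT' = 3.33/(1−0.569) = 7.7262 K.
Change = 7.7262 − 8.0241 = -0.30 K.

-0.30 K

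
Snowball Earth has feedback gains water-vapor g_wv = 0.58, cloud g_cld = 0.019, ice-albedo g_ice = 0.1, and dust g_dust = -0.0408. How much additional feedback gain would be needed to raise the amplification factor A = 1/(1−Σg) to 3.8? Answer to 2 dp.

0.08

Current total gain = 0.6582.
Target gain for A = 3.8: g* = 1 − 1/3.8 = 0.7368.
Additional gain needed = 0.7368 − 0.6582 = 0.08.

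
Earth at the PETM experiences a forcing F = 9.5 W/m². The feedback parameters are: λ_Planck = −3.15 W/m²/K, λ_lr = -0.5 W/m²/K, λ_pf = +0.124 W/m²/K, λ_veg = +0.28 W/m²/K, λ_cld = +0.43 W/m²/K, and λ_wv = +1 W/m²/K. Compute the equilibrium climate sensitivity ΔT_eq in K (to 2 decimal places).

5.23 K

Net feedback parameter λ = (−3.15) + (-0.5) + (+0.124) + (+0.28) + (+0.43) + (+1) = -1.816 W/m²/K.
ΔT = −F/λ = −9.5/(-1.816) = 5.23 K.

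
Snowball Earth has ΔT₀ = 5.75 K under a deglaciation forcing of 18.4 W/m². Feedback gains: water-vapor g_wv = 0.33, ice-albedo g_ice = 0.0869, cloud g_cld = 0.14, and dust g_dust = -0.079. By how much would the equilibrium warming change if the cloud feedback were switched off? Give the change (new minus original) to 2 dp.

Original: g = 0.4779, ΔT = 5.75/(1−0.4779) = 11.0132 K.
Without cloud: g' = 0.3379, ΔT' = 5.75/(1−0.3379) = 8.6845 K.
Change = 8.6845 − 11.0132 = -2.33 K.

-2.33 K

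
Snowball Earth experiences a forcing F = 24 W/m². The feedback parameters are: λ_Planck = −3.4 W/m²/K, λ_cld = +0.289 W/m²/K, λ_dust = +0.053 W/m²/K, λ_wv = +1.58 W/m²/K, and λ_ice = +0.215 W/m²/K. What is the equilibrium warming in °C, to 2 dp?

Net feedback parameter λ = (−3.4) + (+0.289) + (+0.053) + (+1.58) + (+0.215) = -1.263 W/m²/K.
ΔT = −F/λ = −24/(-1.263) = 19.00 °C.

19.00 °C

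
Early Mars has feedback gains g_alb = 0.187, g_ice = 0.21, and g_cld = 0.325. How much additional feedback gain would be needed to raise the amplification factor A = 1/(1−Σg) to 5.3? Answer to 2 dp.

0.09

Current total gain = 0.722.
Target gain for A = 5.3: g* = 1 − 1/5.3 = 0.8113.
Additional gain needed = 0.8113 − 0.722 = 0.09.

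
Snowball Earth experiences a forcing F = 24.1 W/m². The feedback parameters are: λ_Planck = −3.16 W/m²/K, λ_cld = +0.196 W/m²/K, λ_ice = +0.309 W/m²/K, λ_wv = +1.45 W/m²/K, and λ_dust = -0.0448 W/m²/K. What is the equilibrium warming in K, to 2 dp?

Net feedback parameter λ = (−3.16) + (+0.196) + (+0.309) + (+1.45) + (-0.0448) = -1.2498 W/m²/K.
ΔT = −F/λ = −24.1/(-1.2498) = 19.28 K.

19.28 K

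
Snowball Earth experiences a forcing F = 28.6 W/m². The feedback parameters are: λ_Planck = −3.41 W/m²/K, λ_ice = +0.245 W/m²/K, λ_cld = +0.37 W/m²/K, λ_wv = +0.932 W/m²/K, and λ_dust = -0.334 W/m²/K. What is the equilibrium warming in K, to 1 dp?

13.0 K

Net feedback parameter λ = (−3.41) + (+0.245) + (+0.37) + (+0.932) + (-0.334) = -2.197 W/m²/K.
ΔT = −F/λ = −28.6/(-2.197) = 13.0 K.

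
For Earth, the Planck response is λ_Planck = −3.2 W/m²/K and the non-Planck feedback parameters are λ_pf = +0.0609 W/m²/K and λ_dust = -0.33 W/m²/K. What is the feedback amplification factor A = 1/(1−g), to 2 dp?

0.92

Convert to gains: g_pf = 0.0609/3.2 = 0.01903; g_dust = -0.33/3.2 = -0.1031.
Total gain g = -0.08407.
A = 1/(1 + 0.08407) = 0.92.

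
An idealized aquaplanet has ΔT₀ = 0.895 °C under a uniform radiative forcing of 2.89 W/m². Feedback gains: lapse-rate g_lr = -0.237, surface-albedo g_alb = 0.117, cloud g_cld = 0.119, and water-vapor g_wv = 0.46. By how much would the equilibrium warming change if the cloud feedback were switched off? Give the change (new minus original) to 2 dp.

Original: g = 0.459, ΔT = 0.895/(1−0.459) = 1.6543 °C.
Without cloud: g' = 0.34, ΔT' = 0.895/(1−0.34) = 1.3561 °C.
Change = 1.3561 − 1.6543 = -0.30 °C.

-0.30 °C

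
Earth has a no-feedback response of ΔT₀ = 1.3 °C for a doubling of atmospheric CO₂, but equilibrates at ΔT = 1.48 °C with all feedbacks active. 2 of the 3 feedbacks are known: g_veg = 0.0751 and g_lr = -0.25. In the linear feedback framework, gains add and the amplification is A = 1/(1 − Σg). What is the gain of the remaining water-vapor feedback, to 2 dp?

Amplification A = ΔT/ΔT₀ = 1.48/1.3 = 1.138.
Total gain g = 1 − 1/A = 1 − 1/1.138 = 0.1213.
Known gains sum to 0.0751 − 0.25 = -0.1749.
g_wv = 0.1213 + 0.1749 = 0.30.

0.30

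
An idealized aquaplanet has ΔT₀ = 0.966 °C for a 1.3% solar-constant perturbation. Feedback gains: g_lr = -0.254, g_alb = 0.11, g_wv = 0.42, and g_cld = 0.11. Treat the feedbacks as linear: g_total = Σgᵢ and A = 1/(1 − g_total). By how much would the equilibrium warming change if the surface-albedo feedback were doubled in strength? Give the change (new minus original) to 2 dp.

Original: g = 0.386, ΔT = 0.966/(1−0.386) = 1.5733 °C.
With doubled surface-albedo: g' = 0.496, ΔT' = 0.966/(1−0.496) = 1.9167 °C.
Change = 1.9167 − 1.5733 = 0.34 °C.

0.34 °C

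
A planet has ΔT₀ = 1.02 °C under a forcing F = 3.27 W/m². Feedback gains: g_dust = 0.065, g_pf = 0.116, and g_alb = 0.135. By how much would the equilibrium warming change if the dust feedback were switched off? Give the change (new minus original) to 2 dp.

Original: g = 0.316, ΔT = 1.02/(1−0.316) = 1.4912 °C.
Without dust: g' = 0.251, ΔT' = 1.02/(1−0.251) = 1.3618 °C.
Change = 1.3618 − 1.4912 = -0.13 °C.

-0.13 °C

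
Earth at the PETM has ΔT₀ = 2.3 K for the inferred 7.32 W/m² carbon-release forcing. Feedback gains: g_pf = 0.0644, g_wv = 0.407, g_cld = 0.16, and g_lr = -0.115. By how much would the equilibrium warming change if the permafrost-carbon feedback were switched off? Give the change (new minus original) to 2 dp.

-0.56 K

Original: g = 0.5164, ΔT = 2.3/(1−0.5164) = 4.7560 K.
Without permafrost-carbon: g' = 0.452, ΔT' = 2.3/(1−0.452) = 4.1971 K.
Change = 4.1971 − 4.7560 = -0.56 K.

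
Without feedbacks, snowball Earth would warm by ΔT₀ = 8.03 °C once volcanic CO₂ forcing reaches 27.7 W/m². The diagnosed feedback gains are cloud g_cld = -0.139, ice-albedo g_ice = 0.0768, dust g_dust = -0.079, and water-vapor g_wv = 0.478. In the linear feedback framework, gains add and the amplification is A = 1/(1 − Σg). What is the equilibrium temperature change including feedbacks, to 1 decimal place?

Total gain g = -0.139 + 0.0768 − 0.079 + 0.478 = 0.3368.
Amplification A = 1/(1 − 0.3368) = 1.508.
ΔT = 8.03 × 1.508 = 12.1 °C.

12.1 °C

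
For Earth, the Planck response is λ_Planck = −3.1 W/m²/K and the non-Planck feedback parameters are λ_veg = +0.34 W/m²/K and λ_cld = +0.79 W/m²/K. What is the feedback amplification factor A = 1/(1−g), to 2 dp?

1.57

Convert to gains: g_veg = 0.34/3.1 = 0.1097; g_cld = 0.79/3.1 = 0.2548.
Total gain g = 0.3645.
A = 1/(1 − 0.3645) = 1.57.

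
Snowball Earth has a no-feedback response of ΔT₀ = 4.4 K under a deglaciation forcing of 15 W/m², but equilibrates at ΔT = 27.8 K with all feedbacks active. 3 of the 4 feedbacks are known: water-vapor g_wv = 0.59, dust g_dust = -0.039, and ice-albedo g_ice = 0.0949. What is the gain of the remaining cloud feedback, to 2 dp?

0.20

Amplification A = ΔT/ΔT₀ = 27.8/4.4 = 6.318.
Total gain g = 1 − 1/A = 1 − 1/6.318 = 0.8417.
Known gains sum to 0.59 − 0.039 + 0.0949 = 0.6459.
g_cld = 0.8417 − 0.6459 = 0.20.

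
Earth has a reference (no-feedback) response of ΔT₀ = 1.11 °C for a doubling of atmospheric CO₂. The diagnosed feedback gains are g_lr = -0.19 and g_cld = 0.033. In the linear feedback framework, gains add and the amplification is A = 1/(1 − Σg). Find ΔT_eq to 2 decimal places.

0.96 °C

Total gain g = -0.19 + 0.033 = -0.157.
Amplification A = 1/(1 + 0.157) = 0.8643.
ΔT = 1.11 × 0.8643 = 0.96 °C.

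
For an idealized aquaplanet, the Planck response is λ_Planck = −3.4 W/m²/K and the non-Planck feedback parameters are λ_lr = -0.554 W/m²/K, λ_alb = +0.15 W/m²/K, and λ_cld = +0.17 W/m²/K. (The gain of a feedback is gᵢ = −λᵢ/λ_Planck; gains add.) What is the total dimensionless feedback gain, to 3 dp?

Convert to gains: g_lr = -0.554/3.4 = -0.1629; g_alb = 0.15/3.4 = 0.04412; g_cld = 0.17/3.4 = 0.05.
Total gain g = -0.06878.

-0.069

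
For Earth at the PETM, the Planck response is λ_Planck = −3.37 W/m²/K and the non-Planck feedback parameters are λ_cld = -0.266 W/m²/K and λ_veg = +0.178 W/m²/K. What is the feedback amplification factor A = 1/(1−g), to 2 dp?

Convert to gains: g_cld = -0.266/3.37 = -0.07893; g_veg = 0.178/3.37 = 0.05282.
Total gain g = -0.02611.
A = 1/(1 + 0.02611) = 0.97.

0.97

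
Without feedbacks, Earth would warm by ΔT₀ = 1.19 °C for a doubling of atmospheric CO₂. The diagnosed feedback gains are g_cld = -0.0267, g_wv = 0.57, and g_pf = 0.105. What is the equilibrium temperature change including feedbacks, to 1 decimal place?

Total gain g = -0.0267 + 0.57 + 0.105 = 0.6483.
Amplification A = 1/(1 − 0.6483) = 2.843.
ΔT = 1.19 × 2.843 = 3.4 °C.

3.4 °C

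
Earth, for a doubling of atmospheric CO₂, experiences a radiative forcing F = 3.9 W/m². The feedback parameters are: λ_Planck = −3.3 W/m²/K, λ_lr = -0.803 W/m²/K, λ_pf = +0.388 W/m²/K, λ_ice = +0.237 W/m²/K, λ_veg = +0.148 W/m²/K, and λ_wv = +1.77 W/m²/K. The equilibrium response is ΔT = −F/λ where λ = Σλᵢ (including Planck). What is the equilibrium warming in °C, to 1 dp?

2.5 °C

Net feedback parameter λ = (−3.3) + (-0.803) + (+0.388) + (+0.237) + (+0.148) + (+1.77) = -1.56 W/m²/K.
ΔT = −F/λ = −3.9/(-1.56) = 2.5 °C.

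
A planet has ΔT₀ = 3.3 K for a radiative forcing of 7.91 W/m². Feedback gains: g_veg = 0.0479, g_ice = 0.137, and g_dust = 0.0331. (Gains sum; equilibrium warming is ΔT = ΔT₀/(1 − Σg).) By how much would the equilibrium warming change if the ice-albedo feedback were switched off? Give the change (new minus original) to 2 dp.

-0.63 K

Original: g = 0.218, ΔT = 3.3/(1−0.218) = 4.2199 K.
Without ice-albedo: g' = 0.081, ΔT' = 3.3/(1−0.081) = 3.5909 K.
Change = 3.5909 − 4.2199 = -0.63 K.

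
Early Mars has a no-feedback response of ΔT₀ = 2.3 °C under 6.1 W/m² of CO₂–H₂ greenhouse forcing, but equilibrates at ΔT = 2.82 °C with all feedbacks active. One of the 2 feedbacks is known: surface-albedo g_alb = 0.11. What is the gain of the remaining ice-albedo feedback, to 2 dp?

Amplification A = ΔT/ΔT₀ = 2.82/2.3 = 1.226.
Total gain g = 1 − 1/A = 1 − 1/1.226 = 0.1843.
The known gain is 0.11.
g_ice = 0.1843 − 0.11 = 0.07.

0.07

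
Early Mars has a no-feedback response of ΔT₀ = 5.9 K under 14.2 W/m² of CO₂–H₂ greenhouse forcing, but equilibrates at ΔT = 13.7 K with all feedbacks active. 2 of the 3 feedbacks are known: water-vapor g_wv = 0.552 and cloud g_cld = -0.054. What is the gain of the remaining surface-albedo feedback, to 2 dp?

Amplification A = ΔT/ΔT₀ = 13.7/5.9 = 2.322.
Total gain g = 1 − 1/A = 1 − 1/2.322 = 0.5693.
Known gains sum to 0.552 − 0.054 = 0.498.
g_alb = 0.5693 − 0.498 = 0.07.

0.07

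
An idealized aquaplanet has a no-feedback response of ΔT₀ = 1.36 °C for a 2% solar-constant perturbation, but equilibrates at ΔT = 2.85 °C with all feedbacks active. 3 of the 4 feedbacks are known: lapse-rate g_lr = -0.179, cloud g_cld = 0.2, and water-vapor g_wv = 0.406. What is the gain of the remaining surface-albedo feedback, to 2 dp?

0.10

Amplification A = ΔT/ΔT₀ = 2.85/1.36 = 2.096.
Total gain g = 1 − 1/A = 1 − 1/2.096 = 0.5229.
Known gains sum to -0.179 + 0.2 + 0.406 = 0.427.
g_alb = 0.5229 − 0.427 = 0.10.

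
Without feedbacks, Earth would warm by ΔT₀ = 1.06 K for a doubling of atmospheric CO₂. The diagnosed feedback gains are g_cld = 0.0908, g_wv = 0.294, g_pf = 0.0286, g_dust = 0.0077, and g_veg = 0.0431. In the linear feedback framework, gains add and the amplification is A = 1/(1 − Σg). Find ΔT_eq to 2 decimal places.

1.98 K

Total gain g = 0.0908 + 0.294 + 0.0286 + 0.0077 + 0.0431 = 0.4642.
Amplification A = 1/(1 − 0.4642) = 1.866.
ΔT = 1.06 × 1.866 = 1.98 K.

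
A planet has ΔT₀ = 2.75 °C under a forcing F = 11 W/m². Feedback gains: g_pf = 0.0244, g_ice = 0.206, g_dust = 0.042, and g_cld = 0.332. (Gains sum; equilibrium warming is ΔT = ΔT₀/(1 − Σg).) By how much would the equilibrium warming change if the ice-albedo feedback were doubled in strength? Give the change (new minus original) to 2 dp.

Original: g = 0.6044, ΔT = 2.75/(1−0.6044) = 6.9515 °C.
With doubled ice-albedo: g' = 0.8104, ΔT' = 2.75/(1−0.8104) = 14.5042 °C.
Change = 14.5042 − 6.9515 = 7.55 °C.

7.55 °C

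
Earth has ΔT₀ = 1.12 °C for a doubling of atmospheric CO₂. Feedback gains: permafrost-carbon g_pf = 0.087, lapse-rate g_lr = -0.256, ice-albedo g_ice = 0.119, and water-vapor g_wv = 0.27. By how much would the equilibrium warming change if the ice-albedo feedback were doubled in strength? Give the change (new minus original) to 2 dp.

Original: g = 0.22, ΔT = 1.12/(1−0.22) = 1.4359 °C.
With doubled ice-albedo: g' = 0.339, ΔT' = 1.12/(1−0.339) = 1.6944 °C.
Change = 1.6944 − 1.4359 = 0.26 °C.

0.26 °C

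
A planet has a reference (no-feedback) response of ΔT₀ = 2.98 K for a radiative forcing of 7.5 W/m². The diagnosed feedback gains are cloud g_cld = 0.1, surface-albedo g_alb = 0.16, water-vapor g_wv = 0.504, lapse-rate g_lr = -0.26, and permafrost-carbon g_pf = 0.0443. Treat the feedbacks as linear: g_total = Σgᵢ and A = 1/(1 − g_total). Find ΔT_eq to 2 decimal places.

Total gain g = 0.1 + 0.16 + 0.504 − 0.26 + 0.0443 = 0.5483.
Amplification A = 1/(1 − 0.5483) = 2.214.
ΔT = 2.98 × 2.214 = 6.60 K.

6.60 K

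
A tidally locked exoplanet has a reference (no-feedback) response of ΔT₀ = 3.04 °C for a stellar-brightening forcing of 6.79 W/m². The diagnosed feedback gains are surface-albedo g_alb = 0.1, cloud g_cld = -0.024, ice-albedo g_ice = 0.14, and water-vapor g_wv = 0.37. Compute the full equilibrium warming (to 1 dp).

7.3 °C

Total gain g = 0.1 − 0.024 + 0.14 + 0.37 = 0.586.
Amplification A = 1/(1 − 0.586) = 2.415.
ΔT = 3.04 × 2.415 = 7.3 °C.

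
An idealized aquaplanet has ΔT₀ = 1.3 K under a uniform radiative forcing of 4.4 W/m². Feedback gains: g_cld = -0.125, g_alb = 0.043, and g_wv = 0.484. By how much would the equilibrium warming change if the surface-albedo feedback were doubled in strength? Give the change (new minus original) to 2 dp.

Original: g = 0.402, ΔT = 1.3/(1−0.402) = 2.1739 K.
With doubled surface-albedo: g' = 0.445, ΔT' = 1.3/(1−0.445) = 2.3423 K.
Change = 2.3423 − 2.1739 = 0.17 K.

0.17 K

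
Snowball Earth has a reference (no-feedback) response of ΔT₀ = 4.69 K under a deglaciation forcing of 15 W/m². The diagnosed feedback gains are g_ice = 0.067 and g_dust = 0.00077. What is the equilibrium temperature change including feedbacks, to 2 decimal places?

Total gain g = 0.067 + 0.00077 = 0.06777.
Amplification A = 1/(1 − 0.06777) = 1.073.
ΔT = 4.69 × 1.073 = 5.03 K.

5.03 K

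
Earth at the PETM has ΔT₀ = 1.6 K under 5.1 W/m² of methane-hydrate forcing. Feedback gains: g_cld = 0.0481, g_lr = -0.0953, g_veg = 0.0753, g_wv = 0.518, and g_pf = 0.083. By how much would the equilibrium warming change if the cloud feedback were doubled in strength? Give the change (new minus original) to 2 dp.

Original: g = 0.6291, ΔT = 1.6/(1−0.6291) = 4.3138 K.
With doubled cloud: g' = 0.6772, ΔT' = 1.6/(1−0.6772) = 4.9566 K.
Change = 4.9566 − 4.3138 = 0.64 K.

0.64 K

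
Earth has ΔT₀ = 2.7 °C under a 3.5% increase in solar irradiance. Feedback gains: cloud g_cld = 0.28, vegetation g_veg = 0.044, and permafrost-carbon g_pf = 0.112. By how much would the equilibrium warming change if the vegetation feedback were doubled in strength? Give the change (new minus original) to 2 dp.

0.41 °C

Original: g = 0.436, ΔT = 2.7/(1−0.436) = 4.7872 °C.
With doubled vegetation: g' = 0.48, ΔT' = 2.7/(1−0.48) = 5.1923 °C.
Change = 5.1923 − 4.7872 = 0.41 °C.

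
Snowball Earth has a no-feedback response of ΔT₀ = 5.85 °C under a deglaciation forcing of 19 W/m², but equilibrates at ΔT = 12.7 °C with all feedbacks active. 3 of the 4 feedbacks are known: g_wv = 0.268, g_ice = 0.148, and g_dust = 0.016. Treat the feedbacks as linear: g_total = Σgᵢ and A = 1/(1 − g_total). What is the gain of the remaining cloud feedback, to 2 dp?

0.11

Amplification A = ΔT/ΔT₀ = 12.7/5.85 = 2.171.
Total gain g = 1 − 1/A = 1 − 1/2.171 = 0.5394.
Known gains sum to 0.268 + 0.148 + 0.016 = 0.432.
g_cld = 0.5394 − 0.432 = 0.11.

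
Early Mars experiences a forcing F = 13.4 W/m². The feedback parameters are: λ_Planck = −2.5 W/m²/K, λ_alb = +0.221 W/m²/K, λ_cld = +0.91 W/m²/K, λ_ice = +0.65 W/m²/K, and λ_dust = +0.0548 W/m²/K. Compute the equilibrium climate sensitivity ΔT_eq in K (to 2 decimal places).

Net feedback parameter λ = (−2.5) + (+0.221) + (+0.91) + (+0.65) + (+0.0548) = -0.6642 W/m²/K.
ΔT = −F/λ = −13.4/(-0.6642) = 20.17 K.

20.17 K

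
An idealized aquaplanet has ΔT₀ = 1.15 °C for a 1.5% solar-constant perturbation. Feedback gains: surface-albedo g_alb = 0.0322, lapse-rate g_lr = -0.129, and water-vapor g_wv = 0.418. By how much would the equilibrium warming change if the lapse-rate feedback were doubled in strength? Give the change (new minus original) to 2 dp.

-0.27 °C

Original: g = 0.3212, ΔT = 1.15/(1−0.3212) = 1.6942 °C.
With doubled lapse-rate: g' = 0.1922, ΔT' = 1.15/(1−0.1922) = 1.4236 °C.
Change = 1.4236 − 1.6942 = -0.27 °C.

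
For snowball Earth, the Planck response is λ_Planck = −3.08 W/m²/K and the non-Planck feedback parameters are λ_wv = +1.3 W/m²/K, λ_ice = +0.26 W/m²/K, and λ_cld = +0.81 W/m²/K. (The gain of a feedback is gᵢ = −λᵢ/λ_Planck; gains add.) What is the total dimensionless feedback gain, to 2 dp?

0.77

Convert to gains: g_wv = 1.3/3.08 = 0.4221; g_ice = 0.26/3.08 = 0.08442; g_cld = 0.81/3.08 = 0.263.
Total gain g = 0.76952.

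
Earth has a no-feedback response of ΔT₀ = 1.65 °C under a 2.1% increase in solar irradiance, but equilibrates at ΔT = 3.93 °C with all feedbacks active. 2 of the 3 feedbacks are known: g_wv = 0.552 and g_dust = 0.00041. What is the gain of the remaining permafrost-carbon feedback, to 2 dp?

Amplification A = ΔT/ΔT₀ = 3.93/1.65 = 2.382.
Total gain g = 1 − 1/A = 1 − 1/2.382 = 0.5802.
Known gains sum to 0.552 + 0.00041 = 0.55241.
g_pf = 0.5802 − 0.55241 = 0.03.

0.03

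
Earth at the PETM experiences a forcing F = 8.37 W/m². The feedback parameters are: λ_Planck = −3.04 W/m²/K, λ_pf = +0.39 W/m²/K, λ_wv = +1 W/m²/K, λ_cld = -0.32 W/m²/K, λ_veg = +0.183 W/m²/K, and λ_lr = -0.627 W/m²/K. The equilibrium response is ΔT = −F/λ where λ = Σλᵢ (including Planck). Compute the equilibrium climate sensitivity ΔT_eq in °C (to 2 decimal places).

Net feedback parameter λ = (−3.04) + (+0.39) + (+1) + (-0.32) + (+0.183) + (-0.627) = -2.414 W/m²/K.
ΔT = −F/λ = −8.37/(-2.414) = 3.47 °C.

3.47 °C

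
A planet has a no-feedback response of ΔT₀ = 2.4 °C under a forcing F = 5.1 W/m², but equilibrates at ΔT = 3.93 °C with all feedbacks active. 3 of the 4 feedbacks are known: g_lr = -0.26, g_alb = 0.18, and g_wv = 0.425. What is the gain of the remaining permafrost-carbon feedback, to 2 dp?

Amplification A = ΔT/ΔT₀ = 3.93/2.4 = 1.638.
Total gain g = 1 − 1/A = 1 − 1/1.638 = 0.3895.
Known gains sum to -0.26 + 0.18 + 0.425 = 0.345.
g_pf = 0.3895 − 0.345 = 0.04.

0.04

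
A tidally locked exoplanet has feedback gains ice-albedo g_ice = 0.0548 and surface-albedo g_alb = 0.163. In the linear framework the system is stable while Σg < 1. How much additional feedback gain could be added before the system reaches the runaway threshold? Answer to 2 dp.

Current total gain = 0.0548 + 0.163 = 0.2178.
Margin to runaway = 1 − 0.2178 = 0.78.

0.78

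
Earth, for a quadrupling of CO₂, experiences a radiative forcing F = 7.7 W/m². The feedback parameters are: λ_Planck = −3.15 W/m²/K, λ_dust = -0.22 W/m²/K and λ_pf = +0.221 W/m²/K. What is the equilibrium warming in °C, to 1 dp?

Net feedback parameter λ = (−3.15) + (-0.22) + (+0.221) = -3.149 W/m²/K.
ΔT = −F/λ = −7.7/(-3.149) = 2.4 °C.

2.4 °C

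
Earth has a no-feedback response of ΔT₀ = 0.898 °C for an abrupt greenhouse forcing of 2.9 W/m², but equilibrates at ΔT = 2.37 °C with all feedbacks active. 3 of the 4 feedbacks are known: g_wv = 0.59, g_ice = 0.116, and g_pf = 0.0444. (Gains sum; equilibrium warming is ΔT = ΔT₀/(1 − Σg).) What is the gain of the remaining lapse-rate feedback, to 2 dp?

Amplification A = ΔT/ΔT₀ = 2.37/0.898 = 2.639.
Total gain g = 1 − 1/A = 1 − 1/2.639 = 0.6211.
Known gains sum to 0.59 + 0.116 + 0.0444 = 0.7504.
g_lr = 0.6211 − 0.7504 = -0.13.

-0.13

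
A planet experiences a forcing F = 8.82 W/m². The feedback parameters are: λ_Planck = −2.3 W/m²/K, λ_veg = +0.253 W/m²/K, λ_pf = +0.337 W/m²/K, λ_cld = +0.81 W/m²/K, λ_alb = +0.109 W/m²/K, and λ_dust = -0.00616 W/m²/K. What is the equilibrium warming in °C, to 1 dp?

Net feedback parameter λ = (−2.3) + (+0.253) + (+0.337) + (+0.81) + (+0.109) + (-0.00616) = -0.79716 W/m²/K.
ΔT = −F/λ = −8.82/(-0.79716) = 11.1 °C.

11.1 °C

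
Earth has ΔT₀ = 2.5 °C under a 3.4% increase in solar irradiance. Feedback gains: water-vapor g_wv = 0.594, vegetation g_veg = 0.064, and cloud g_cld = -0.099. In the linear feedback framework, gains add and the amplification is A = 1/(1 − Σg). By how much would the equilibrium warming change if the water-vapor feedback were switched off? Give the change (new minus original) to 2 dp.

Original: g = 0.559, ΔT = 2.5/(1−0.559) = 5.6689 °C.
Without water-vapor: g' = -0.035, ΔT' = 2.5/(1+0.035) = 2.4155 °C.
Change = 2.4155 − 5.6689 = -3.25 °C.

-3.25 °C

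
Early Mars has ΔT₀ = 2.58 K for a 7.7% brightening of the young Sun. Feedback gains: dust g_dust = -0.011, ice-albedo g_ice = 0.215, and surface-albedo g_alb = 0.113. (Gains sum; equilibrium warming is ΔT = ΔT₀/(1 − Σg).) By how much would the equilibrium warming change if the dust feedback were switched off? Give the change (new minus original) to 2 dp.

Original: g = 0.317, ΔT = 2.58/(1−0.317) = 3.7775 K.
Without dust: g' = 0.328, ΔT' = 2.58/(1−0.328) = 3.8393 K.
Change = 3.8393 − 3.7775 = 0.06 K.

0.06 K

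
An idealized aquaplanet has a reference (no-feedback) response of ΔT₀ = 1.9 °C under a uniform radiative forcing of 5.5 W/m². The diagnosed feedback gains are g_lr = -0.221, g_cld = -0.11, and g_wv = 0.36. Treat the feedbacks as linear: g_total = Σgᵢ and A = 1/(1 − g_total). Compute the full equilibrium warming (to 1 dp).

Total gain g = -0.221 − 0.11 + 0.36 = 0.029.
Amplification A = 1/(1 − 0.029) = 1.03.
ΔT = 1.9 × 1.03 = 2.0 °C.

2.0 °C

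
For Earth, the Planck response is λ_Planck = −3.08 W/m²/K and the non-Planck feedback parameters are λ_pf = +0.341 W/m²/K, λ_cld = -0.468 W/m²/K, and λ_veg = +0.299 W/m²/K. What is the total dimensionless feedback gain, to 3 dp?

Convert to gains: g_pf = 0.341/3.08 = 0.1107; g_cld = -0.468/3.08 = -0.1519; g_veg = 0.299/3.08 = 0.09708.
Total gain g = 0.05588.

0.056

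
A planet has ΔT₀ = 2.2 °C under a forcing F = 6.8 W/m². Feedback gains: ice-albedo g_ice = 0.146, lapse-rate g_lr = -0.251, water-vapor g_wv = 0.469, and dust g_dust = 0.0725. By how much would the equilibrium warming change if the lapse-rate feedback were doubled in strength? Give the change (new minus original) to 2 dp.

-1.20 °C

Original: g = 0.4365, ΔT = 2.2/(1−0.4365) = 3.9042 °C.
With doubled lapse-rate: g' = 0.1855, ΔT' = 2.2/(1−0.1855) = 2.7010 °C.
Change = 2.7010 − 3.9042 = -1.20 °C.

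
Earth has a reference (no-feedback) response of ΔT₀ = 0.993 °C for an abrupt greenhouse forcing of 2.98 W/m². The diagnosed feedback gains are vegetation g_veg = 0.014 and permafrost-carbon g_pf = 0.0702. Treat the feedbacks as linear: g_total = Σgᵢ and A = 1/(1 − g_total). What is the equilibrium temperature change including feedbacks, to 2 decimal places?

Total gain g = 0.014 + 0.0702 = 0.0842.
Amplification A = 1/(1 − 0.0842) = 1.092.
ΔT = 0.993 × 1.092 = 1.08 °C.

1.08 °C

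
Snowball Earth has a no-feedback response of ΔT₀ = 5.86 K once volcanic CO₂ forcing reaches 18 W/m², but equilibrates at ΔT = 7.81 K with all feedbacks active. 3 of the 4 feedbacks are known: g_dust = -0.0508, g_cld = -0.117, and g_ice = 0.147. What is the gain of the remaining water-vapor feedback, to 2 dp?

Amplification A = ΔT/ΔT₀ = 7.81/5.86 = 1.333.
Total gain g = 1 − 1/A = 1 − 1/1.333 = 0.2498.
Known gains sum to -0.0508 − 0.117 + 0.147 = -0.0208.
g_wv = 0.2498 + 0.0208 = 0.27.

0.27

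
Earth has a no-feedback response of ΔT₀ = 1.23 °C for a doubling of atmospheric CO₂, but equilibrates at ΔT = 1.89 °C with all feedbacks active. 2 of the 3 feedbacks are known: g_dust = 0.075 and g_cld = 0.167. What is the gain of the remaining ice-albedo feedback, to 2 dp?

0.11

Amplification A = ΔT/ΔT₀ = 1.89/1.23 = 1.537.
Total gain g = 1 − 1/A = 1 − 1/1.537 = 0.3494.
Known gains sum to 0.075 + 0.167 = 0.242.
g_ice = 0.3494 − 0.242 = 0.11.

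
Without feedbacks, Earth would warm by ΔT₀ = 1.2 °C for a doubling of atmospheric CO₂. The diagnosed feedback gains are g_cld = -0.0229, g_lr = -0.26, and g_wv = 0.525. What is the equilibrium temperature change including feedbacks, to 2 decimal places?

1.58 °C

Total gain g = -0.0229 − 0.26 + 0.525 = 0.2421.
Amplification A = 1/(1 − 0.2421) = 1.319.
ΔT = 1.2 × 1.319 = 1.58 °C.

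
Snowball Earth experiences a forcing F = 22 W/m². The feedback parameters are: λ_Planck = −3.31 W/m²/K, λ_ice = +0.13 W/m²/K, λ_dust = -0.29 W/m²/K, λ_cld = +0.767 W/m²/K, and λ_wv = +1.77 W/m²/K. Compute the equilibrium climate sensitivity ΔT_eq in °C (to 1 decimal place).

23.6 °C

Net feedback parameter λ = (−3.31) + (+0.13) + (-0.29) + (+0.767) + (+1.77) = -0.933 W/m²/K.
ΔT = −F/λ = −22/(-0.933) = 23.6 °C.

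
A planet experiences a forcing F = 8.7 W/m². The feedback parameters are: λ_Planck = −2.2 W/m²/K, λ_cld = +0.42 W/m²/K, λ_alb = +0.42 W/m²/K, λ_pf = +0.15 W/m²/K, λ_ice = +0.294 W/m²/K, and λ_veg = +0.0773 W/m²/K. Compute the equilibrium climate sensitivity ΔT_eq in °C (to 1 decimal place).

Net feedback parameter λ = (−2.2) + (+0.42) + (+0.42) + (+0.15) + (+0.294) + (+0.0773) = -0.8387 W/m²/K.
ΔT = −F/λ = −8.7/(-0.8387) = 10.4 °C.

10.4 °C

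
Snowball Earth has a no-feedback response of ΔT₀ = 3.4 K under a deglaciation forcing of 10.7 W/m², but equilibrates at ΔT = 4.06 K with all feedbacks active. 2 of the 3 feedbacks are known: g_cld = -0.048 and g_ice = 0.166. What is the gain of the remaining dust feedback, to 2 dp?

Amplification A = ΔT/ΔT₀ = 4.06/3.4 = 1.194.
Total gain g = 1 − 1/A = 1 − 1/1.194 = 0.1625.
Known gains sum to -0.048 + 0.166 = 0.118.
g_dust = 0.1625 − 0.118 = 0.04.

0.04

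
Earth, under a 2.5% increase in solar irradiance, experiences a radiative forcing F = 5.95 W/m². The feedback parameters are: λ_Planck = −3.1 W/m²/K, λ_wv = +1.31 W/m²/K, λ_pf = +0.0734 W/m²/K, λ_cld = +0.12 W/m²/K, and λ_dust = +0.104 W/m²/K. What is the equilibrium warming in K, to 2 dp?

3.99 K

Net feedback parameter λ = (−3.1) + (+1.31) + (+0.0734) + (+0.12) + (+0.104) = -1.4926 W/m²/K.
ΔT = −F/λ = −5.95/(-1.4926) = 3.99 K.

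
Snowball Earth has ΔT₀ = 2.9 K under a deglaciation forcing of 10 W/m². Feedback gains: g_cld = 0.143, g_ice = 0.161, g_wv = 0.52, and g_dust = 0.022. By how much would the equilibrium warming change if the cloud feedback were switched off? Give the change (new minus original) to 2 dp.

Original: g = 0.846, ΔT = 2.9/(1−0.846) = 18.8312 K.
Without cloud: g' = 0.703, ΔT' = 2.9/(1−0.703) = 9.7643 K.
Change = 9.7643 − 18.8312 = -9.07 K.

-9.07 K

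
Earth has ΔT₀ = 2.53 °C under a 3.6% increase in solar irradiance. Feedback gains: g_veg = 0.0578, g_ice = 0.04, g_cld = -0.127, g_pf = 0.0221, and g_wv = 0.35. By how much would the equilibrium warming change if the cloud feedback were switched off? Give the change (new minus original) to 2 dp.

Original: g = 0.3429, ΔT = 2.53/(1−0.3429) = 3.8503 °C.
Without cloud: g' = 0.4699, ΔT' = 2.53/(1−0.4699) = 4.7727 °C.
Change = 4.7727 − 3.8503 = 0.92 °C.

0.92 °C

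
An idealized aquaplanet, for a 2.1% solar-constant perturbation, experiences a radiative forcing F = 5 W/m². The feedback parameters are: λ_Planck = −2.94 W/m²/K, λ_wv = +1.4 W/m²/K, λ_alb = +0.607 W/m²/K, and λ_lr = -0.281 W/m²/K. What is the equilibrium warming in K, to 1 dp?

4.1 K

Net feedback parameter λ = (−2.94) + (+1.4) + (+0.607) + (-0.281) = -1.214 W/m²/K.
ΔT = −F/λ = −5/(-1.214) = 4.1 K.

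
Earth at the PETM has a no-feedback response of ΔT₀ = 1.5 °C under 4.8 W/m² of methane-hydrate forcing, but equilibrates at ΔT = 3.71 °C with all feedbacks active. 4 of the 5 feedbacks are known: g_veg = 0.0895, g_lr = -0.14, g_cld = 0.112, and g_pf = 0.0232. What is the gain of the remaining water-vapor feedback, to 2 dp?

0.51

Amplification A = ΔT/ΔT₀ = 3.71/1.5 = 2.473.
Total gain g = 1 − 1/A = 1 − 1/2.473 = 0.5956.
Known gains sum to 0.0895 − 0.14 + 0.112 + 0.0232 = 0.0847.
g_wv = 0.5956 − 0.0847 = 0.51.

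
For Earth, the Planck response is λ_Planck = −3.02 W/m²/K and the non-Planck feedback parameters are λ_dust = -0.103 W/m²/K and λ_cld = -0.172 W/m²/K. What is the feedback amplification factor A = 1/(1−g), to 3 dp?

Convert to gains: g_dust = -0.103/3.02 = -0.03411; g_cld = -0.172/3.02 = -0.05695.
Total gain g = -0.09106.
A = 1/(1 + 0.09106) = 0.917.

0.917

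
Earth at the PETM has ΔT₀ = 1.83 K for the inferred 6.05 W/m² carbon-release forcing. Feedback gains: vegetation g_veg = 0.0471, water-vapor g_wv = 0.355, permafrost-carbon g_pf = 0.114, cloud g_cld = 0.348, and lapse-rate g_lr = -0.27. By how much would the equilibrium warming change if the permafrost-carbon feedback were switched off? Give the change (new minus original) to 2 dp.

Original: g = 0.5941, ΔT = 1.83/(1−0.5941) = 4.5085 K.
Without permafrost-carbon: g' = 0.4801, ΔT' = 1.83/(1−0.4801) = 3.5199 K.
Change = 3.5199 − 4.5085 = -0.99 K.

-0.99 K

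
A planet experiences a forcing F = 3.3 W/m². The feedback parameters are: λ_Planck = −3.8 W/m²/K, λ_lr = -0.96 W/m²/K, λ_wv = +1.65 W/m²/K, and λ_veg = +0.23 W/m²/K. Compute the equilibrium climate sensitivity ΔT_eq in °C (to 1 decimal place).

1.1 °C

Net feedback parameter λ = (−3.8) + (-0.96) + (+1.65) + (+0.23) = -2.88 W/m²/K.
ΔT = −F/λ = −3.3/(-2.88) = 1.1 °C.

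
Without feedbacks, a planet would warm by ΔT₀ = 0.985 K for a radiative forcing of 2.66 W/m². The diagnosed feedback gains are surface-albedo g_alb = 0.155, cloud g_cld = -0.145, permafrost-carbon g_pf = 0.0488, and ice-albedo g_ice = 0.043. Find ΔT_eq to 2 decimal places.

1.10 K

Total gain g = 0.155 − 0.145 + 0.0488 + 0.043 = 0.1018.
Amplification A = 1/(1 − 0.1018) = 1.113.
ΔT = 0.985 × 1.113 = 1.10 K.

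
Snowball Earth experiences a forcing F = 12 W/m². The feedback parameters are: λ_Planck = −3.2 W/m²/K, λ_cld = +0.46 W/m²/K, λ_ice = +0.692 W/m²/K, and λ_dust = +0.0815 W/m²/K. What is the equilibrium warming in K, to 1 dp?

Net feedback parameter λ = (−3.2) + (+0.46) + (+0.692) + (+0.0815) = -1.9665 W/m²/K.
ΔT = −F/λ = −12/(-1.9665) = 6.1 K.

6.1 K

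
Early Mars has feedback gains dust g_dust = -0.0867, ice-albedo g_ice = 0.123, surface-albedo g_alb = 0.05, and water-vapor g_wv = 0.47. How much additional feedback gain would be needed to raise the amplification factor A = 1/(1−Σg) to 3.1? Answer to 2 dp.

0.12

Current total gain = 0.5563.
Target gain for A = 3.1: g* = 1 − 1/3.1 = 0.6774.
Additional gain needed = 0.6774 − 0.5563 = 0.12.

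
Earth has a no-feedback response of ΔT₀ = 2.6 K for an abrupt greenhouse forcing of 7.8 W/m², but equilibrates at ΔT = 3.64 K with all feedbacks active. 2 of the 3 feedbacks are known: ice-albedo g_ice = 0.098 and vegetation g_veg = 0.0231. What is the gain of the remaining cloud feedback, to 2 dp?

Amplification A = ΔT/ΔT₀ = 3.64/2.6 = 1.4.
Total gain g = 1 − 1/A = 1 − 1/1.4 = 0.2857.
Known gains sum to 0.098 + 0.0231 = 0.1211.
g_cld = 0.2857 − 0.1211 = 0.16.

0.16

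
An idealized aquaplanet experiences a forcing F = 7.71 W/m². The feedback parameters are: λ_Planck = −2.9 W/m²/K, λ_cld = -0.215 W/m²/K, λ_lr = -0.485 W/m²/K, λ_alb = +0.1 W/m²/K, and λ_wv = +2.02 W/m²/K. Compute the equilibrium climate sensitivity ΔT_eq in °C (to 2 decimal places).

Net feedback parameter λ = (−2.9) + (-0.215) + (-0.485) + (+0.1) + (+2.02) = -1.48 W/m²/K.
ΔT = −F/λ = −7.71/(-1.48) = 5.21 °C.

5.21 °C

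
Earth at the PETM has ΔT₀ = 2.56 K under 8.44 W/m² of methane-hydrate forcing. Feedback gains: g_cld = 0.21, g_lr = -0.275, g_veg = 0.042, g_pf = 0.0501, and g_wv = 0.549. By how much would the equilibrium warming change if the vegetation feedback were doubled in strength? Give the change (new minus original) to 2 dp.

0.66 K

Original: g = 0.5761, ΔT = 2.56/(1−0.5761) = 6.0392 K.
With doubled vegetation: g' = 0.6181, ΔT' = 2.56/(1−0.6181) = 6.7033 K.
Change = 6.7033 − 6.0392 = 0.66 K.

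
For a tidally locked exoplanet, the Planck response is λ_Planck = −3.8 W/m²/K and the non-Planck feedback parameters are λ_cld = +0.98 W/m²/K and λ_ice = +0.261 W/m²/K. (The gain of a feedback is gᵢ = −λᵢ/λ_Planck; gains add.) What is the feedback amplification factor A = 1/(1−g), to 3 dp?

Convert to gains: g_cld = 0.98/3.8 = 0.2579; g_ice = 0.261/3.8 = 0.06868.
Total gain g = 0.32658.
A = 1/(1 − 0.32658) = 1.485.

1.485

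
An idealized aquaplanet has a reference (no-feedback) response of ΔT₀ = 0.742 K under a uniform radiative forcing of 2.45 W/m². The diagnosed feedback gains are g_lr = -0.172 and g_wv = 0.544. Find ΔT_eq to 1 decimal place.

1.2 K

Total gain g = -0.172 + 0.544 = 0.372.
Amplification A = 1/(1 − 0.372) = 1.592.
ΔT = 0.742 × 1.592 = 1.2 K.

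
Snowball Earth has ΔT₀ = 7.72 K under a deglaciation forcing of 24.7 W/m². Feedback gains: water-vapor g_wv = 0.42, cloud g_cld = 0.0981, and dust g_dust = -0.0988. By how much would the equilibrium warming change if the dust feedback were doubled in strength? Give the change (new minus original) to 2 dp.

Original: g = 0.4193, ΔT = 7.72/(1−0.4193) = 13.2943 K.
With doubled dust: g' = 0.3205, ΔT' = 7.72/(1−0.3205) = 11.3613 K.
Change = 11.3613 − 13.2943 = -1.93 K.

-1.93 K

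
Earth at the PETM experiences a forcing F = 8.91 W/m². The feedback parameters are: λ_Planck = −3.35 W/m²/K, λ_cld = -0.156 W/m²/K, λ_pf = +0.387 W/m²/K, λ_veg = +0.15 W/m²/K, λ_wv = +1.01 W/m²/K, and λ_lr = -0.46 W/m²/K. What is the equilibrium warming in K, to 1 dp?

3.7 K

Net feedback parameter λ = (−3.35) + (-0.156) + (+0.387) + (+0.15) + (+1.01) + (-0.46) = -2.419 W/m²/K.
ΔT = −F/λ = −8.91/(-2.419) = 3.7 K.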